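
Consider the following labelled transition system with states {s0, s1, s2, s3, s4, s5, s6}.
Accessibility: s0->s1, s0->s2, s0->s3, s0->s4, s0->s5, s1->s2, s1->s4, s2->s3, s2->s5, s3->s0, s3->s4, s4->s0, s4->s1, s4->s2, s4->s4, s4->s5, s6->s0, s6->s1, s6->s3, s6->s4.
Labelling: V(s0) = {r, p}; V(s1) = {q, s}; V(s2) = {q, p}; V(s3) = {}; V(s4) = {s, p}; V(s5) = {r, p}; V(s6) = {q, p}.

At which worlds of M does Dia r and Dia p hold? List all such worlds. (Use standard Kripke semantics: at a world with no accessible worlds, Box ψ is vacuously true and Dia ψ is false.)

Let φ = Dia r and Dia p. Evaluate φ at each world:
  s0 (successors {s1, s2, s3, s4, s5}): φ is true.
  s1 (successors {s2, s4}): φ is false.
  s2 (successors {s3, s5}): φ is true.
  s3 (successors {s0, s4}): φ is true.
  s4 (successors {s0, s1, s2, s4, s5}): φ is true.
  s5 (successors ∅): φ is false.
  s6 (successors {s0, s1, s3, s4}): φ is true.
For instance, at s0:
  At s0: Dia r is true, Dia p is true, so Dia r and Dia p is true.
    At s0: Dia r requires r at some successor in {s1, s2, s3, s4, s5}.
      r holds at s5, so Dia r is true at s0.
    At s0: Dia p requires p at some successor in {s1, s2, s3, s4, s5}.
      p holds at s2, so Dia p is true at s0.
Satisfying worlds: {s0, s2, s3, s4, s6}

s0, s2, s3, s4, s6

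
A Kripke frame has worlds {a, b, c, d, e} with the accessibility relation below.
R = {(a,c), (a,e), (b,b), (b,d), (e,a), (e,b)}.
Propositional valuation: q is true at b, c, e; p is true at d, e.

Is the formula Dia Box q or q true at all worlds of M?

No

Let φ = Dia Box q or q. Evaluate φ at each world:
  a (successors {c, e}): φ is true.
  b (successors {b, d}): φ is true.
  c (successors ∅): φ is true.
  d (successors ∅): φ is false.
  e (successors {a, b}): φ is true.
Detail at d (counterexample):
  At d: Dia Box q is false, q is false, so Dia Box q or q is false.
    At d: no accessible worlds, so Dia Box q is false.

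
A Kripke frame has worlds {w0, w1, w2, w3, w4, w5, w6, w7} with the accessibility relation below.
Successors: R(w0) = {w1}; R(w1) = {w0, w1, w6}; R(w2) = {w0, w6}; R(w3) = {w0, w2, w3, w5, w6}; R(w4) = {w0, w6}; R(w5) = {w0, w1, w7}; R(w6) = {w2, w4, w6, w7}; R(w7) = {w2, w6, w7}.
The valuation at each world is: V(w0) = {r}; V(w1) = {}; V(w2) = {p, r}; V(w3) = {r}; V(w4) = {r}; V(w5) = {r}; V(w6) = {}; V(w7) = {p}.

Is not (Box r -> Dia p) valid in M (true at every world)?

Recall that Box ψ holds at a world iff ψ holds at every accessible world, and Dia ψ holds iff ψ holds at some accessible world.
Let φ = not (Box r -> Dia p). Evaluate φ at each world:
  w0 (successors {w1}): φ is false.
  w1 (successors {w0, w1, w6}): φ is false.
  w2 (successors {w0, w6}): φ is false.
  w3 (successors {w0, w2, w3, w5, w6}): φ is false.
  w4 (successors {w0, w6}): φ is false.
  w5 (successors {w0, w1, w7}): φ is false.
  w6 (successors {w2, w4, w6, w7}): φ is false.
  w7 (successors {w2, w6, w7}): φ is false.
Detail at w0 (counterexample):
  At w0: Box r -> Dia p is true, so not (Box r -> Dia p) is false.
    At w0: Box r is false, Dia p is false, so Box r -> Dia p is true.
      At w0: Box r requires r at every successor {w1}.
        r fails at w1, so Box r is false at w0.
      At w0: Dia p requires p at some successor in {w1}.
        At w1: p is false.
      So Dia p is false at w0.

No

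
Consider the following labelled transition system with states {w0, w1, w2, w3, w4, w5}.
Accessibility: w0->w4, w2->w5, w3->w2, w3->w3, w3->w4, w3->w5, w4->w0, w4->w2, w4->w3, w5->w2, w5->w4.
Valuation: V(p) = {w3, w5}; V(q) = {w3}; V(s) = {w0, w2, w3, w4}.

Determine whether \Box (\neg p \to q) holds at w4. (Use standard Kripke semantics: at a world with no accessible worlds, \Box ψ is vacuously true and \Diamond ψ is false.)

No

At w4: \Box (\neg p \to q) requires \neg p \to q at every successor {w0, w2, w3}.
  \neg p \to q fails at w0, so \Box (\neg p \to q) is false at w4.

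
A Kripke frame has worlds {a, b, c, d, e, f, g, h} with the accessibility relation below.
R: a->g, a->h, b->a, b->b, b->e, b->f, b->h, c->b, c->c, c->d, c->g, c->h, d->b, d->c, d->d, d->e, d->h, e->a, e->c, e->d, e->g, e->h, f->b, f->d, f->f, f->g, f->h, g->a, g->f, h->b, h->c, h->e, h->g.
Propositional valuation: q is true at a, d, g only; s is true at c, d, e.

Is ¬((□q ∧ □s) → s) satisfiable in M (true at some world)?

Recall that □ψ holds at a world iff ψ holds at every accessible world, and ◇ψ holds iff ψ holds at some accessible world.
Let φ = ¬((□q ∧ □s) → s). Evaluate φ at each world:
  a (successors {g, h}): φ is false.
  b (successors {a, b, e, f, h}): φ is false.
  c (successors {b, c, d, g, h}): φ is false.
  d (successors {b, c, d, e, h}): φ is false.
  e (successors {a, c, d, g, h}): φ is false.
  f (successors {b, d, f, g, h}): φ is false.
  g (successors {a, f}): φ is false.
  h (successors {b, c, e, g}): φ is false.
For instance, at a:
  At a: (□q ∧ □s) → s is true, so ¬((□q ∧ □s) → s) is false.
    At a: □q ∧ □s is false, s is false, so (□q ∧ □s) → s is true.
      At a: □q is false, □s is false, so □q ∧ □s is false.

No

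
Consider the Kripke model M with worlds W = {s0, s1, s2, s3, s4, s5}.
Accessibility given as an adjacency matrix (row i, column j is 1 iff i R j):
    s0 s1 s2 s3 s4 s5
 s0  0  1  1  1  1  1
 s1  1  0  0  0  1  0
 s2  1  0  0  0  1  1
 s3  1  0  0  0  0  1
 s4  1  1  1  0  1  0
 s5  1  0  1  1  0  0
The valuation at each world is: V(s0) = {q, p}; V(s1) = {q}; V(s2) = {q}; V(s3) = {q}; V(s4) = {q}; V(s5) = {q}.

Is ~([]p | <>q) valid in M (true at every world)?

No

Let φ = ~([]p | <>q). Evaluate φ at each world:
  s0 (successors {s1, s2, s3, s4, s5}): φ is false.
  s1 (successors {s0, s4}): φ is false.
  s2 (successors {s0, s4, s5}): φ is false.
  s3 (successors {s0, s5}): φ is false.
  s4 (successors {s0, s1, s2, s4}): φ is false.
  s5 (successors {s0, s2, s3}): φ is false.
Detail at s0 (counterexample):
  At s0: []p | <>q is true, so ~([]p | <>q) is false.
    At s0: []p is false, <>q is true, so []p | <>q is true.
      At s0: []p requires p at every successor {s1, s2, s3, s4, s5}.
        p fails at s1, so []p is false at s0.
      At s0: <>q requires q at some successor in {s1, s2, s3, s4, s5}.
        q holds at s1, so <>q is true at s0.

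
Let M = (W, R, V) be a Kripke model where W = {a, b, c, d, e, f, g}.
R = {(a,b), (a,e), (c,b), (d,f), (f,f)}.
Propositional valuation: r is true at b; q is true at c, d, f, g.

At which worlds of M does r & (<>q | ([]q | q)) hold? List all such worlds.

b

Let φ = r & (<>q | ([]q | q)). Evaluate φ at each world:
  a (successors {b, e}): φ is false.
  b (successors ∅): φ is true.
  c (successors {b}): φ is false.
  d (successors {f}): φ is false.
  e (successors ∅): φ is false.
  f (successors {f}): φ is false.
  g (successors ∅): φ is false.
For instance, at c:
  At c: r is false, <>q | ([]q | q) is true, so r & (<>q | ([]q | q)) is false.
    At c: <>q is false, []q | q is true, so <>q | ([]q | q) is true.
      At c: <>q requires q at some successor in {b}.
        At b: q is false.
      So <>q is false at c.
      At c: []q is false, q is true, so []q | q is true.
Satisfying worlds: {b}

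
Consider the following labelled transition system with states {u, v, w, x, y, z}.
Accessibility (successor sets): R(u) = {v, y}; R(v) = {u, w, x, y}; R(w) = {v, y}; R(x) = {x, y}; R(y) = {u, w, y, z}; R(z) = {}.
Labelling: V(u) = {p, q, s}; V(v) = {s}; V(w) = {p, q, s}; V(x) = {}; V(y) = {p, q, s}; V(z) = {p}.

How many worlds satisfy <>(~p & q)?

Let φ = <>(~p & q). Evaluate φ at each world:
  u (successors {v, y}): φ is false.
  v (successors {u, w, x, y}): φ is false.
  w (successors {v, y}): φ is false.
  x (successors {x, y}): φ is false.
  y (successors {u, w, y, z}): φ is false.
  z (successors ∅): φ is false.
For instance, at u:
  At u: <>(~p & q) requires ~p & q at some successor in {v, y}.
    At v: ~p & q is false.
    At y: ~p & q is false.
  So <>(~p & q) is false at u.
Satisfying worlds: none.

0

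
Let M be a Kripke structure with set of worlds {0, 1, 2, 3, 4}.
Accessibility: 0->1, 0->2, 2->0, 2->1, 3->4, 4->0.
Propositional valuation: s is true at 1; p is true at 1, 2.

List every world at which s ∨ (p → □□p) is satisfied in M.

0, 1, 2, 3, 4

Recall that □ψ holds at a world iff ψ holds at every accessible world, and ◇ψ holds iff ψ holds at some accessible world.
Let φ = s ∨ (p → □□p). Evaluate φ at each world:
  0 (successors {1, 2}): φ is true.
  1 (successors ∅): φ is true.
  2 (successors {0, 1}): φ is true.
  3 (successors {4}): φ is true.
  4 (successors {0}): φ is true.
For instance, at 0:
  At 0: s is false, p → □□p is true, so s ∨ (p → □□p) is true.
    At 0: p is false, □□p is false, so p → □□p is true.
      At 0: □□p requires □p at every successor {1, 2}.
        □p fails at 2, so □□p is false at 0.
Satisfying worlds: {0, 1, 2, 3, 4}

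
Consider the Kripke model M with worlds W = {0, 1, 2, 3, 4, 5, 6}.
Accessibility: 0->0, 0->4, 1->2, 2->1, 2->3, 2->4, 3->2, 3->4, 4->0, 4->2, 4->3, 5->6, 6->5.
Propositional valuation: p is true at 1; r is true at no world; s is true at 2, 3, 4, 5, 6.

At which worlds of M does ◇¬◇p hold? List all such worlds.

Let φ = ◇¬◇p. Evaluate φ at each world:
  0 (successors {0, 4}): φ is true.
  1 (successors {2}): φ is false.
  2 (successors {1, 3, 4}): φ is true.
  3 (successors {2, 4}): φ is true.
  4 (successors {0, 2, 3}): φ is true.
  5 (successors {6}): φ is true.
  6 (successors {5}): φ is true.
For instance, at 2:
  At 2: ◇¬◇p requires ¬◇p at some successor in {1, 3, 4}.
    ¬◇p holds at 1, so ◇¬◇p is true at 2.
      At 1: ◇p is false, so ¬◇p is true.
Satisfying worlds: {0, 2, 3, 4, 5, 6}

0, 2, 3, 4, 5, 6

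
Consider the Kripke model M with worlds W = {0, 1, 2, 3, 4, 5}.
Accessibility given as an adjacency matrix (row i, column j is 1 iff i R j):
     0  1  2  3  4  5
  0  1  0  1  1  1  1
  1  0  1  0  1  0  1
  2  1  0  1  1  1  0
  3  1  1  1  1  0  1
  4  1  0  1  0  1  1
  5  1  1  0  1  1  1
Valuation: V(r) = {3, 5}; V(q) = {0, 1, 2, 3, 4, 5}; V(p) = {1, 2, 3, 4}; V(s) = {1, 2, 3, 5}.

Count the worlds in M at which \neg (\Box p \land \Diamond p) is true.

Let φ = \neg (\Box p \land \Diamond p). Evaluate φ at each world:
  0 (successors {0, 2, 3, 4, 5}): φ is true.
  1 (successors {1, 3, 5}): φ is true.
  2 (successors {0, 2, 3, 4}): φ is true.
  3 (successors {0, 1, 2, 3, 5}): φ is true.
  4 (successors {0, 2, 4, 5}): φ is true.
  5 (successors {0, 1, 3, 4, 5}): φ is true.
For instance, at 1:
  At 1: \Box p \land \Diamond p is false, so \neg (\Box p \land \Diamond p) is true.
    At 1: \Box p is false, \Diamond p is true, so \Box p \land \Diamond p is false.
      At 1: \Box p requires p at every successor {1, 3, 5}.
        p fails at 5, so \Box p is false at 1.
      At 1: \Diamond p requires p at some successor in {1, 3, 5}.
        p holds at 1, so \Diamond p is true at 1.
Satisfying worlds: {0, 1, 2, 3, 4, 5}

6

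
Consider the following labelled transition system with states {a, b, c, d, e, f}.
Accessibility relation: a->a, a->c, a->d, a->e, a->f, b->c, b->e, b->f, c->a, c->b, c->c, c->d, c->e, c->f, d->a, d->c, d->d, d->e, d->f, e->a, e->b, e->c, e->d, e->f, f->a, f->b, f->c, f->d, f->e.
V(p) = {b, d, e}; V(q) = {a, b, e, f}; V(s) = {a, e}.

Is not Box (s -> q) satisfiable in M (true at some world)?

No

Let φ = not Box (s -> q). Evaluate φ at each world:
  a (successors {a, c, d, e, f}): φ is false.
  b (successors {c, e, f}): φ is false.
  c (successors {a, b, c, d, e, f}): φ is false.
  d (successors {a, c, d, e, f}): φ is false.
  e (successors {a, b, c, d, f}): φ is false.
  f (successors {a, b, c, d, e}): φ is false.
For instance, at c:
  At c: Box (s -> q) is true, so not Box (s -> q) is false.
    At c: Box (s -> q) requires s -> q at every successor {a, b, c, d, e, f}.
      At a: s -> q is true.
      At b: s -> q is true.
      At c: s -> q is true.
      At d: s -> q is true.
      At e: s -> q is true.
      At f: s -> q is true.
    So Box (s -> q) is true at c.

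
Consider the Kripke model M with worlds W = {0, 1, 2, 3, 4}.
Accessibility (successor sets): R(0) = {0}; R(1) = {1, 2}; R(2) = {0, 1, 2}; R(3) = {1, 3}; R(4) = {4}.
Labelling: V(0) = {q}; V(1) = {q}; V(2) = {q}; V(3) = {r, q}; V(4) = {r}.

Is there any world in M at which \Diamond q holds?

Recall that \Diamond ψ holds at a world iff ψ holds at some accessible world.
Let φ = \Diamond q. Evaluate φ at each world:
  0 (successors {0}): φ is true.
  1 (successors {1, 2}): φ is true.
  2 (successors {0, 1, 2}): φ is true.
  3 (successors {1, 3}): φ is true.
  4 (successors {4}): φ is false.
Detail at 0 (witness):
  At 0: \Diamond q requires q at some successor in {0}.
    q holds at 0, so \Diamond q is true at 0.

Yes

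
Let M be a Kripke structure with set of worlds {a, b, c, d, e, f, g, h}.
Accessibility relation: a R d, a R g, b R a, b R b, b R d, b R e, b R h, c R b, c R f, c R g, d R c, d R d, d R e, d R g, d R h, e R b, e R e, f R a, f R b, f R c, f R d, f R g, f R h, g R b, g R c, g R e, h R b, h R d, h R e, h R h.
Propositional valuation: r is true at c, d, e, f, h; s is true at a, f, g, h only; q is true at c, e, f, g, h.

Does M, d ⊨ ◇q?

Recall that ◇ψ holds at a world iff ψ holds at some accessible world.
At d: ◇q requires q at some successor in {c, d, e, g, h}.
  q holds at c, so ◇q is true at d.

Yes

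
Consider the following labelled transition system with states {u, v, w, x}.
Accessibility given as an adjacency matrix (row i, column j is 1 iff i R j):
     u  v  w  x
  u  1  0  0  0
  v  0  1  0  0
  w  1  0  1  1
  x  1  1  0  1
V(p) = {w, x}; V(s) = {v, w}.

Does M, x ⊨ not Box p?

Yes

Recall that Box ψ holds at a world iff ψ holds at every accessible world, and Dia ψ holds iff ψ holds at some accessible world.
At x: Box p is false, so not Box p is true.
  At x: Box p requires p at every successor {u, v, x}.
    p fails at u, so Box p is false at x.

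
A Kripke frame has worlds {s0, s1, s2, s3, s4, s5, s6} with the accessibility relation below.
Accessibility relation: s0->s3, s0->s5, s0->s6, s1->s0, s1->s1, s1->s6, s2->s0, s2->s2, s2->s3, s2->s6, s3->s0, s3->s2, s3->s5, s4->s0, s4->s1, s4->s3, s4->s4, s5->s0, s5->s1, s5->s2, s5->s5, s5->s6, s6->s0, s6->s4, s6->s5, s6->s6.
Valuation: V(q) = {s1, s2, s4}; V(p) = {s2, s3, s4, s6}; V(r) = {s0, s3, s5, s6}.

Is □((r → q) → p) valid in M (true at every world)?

No

Let φ = □((r → q) → p). Evaluate φ at each world:
  s0 (successors {s3, s5, s6}): φ is true.
  s1 (successors {s0, s1, s6}): φ is false.
  s2 (successors {s0, s2, s3, s6}): φ is true.
  s3 (successors {s0, s2, s5}): φ is true.
  s4 (successors {s0, s1, s3, s4}): φ is false.
  s5 (successors {s0, s1, s2, s5, s6}): φ is false.
  s6 (successors {s0, s4, s5, s6}): φ is true.
Detail at s1 (counterexample):
  At s1: □((r → q) → p) requires (r → q) → p at every successor {s0, s1, s6}.
    (r → q) → p fails at s1, so □((r → q) → p) is false at s1.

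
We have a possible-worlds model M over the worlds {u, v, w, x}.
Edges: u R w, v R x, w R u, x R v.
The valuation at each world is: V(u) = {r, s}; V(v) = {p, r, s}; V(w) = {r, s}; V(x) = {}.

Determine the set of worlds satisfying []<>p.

v

Recall that []ψ holds at a world iff ψ holds at every accessible world, and <>ψ holds iff ψ holds at some accessible world.
Let φ = []<>p. Evaluate φ at each world:
  u (successors {w}): φ is false.
  v (successors {x}): φ is true.
  w (successors {u}): φ is false.
  x (successors {v}): φ is false.
For instance, at x:
  At x: []<>p requires <>p at every successor {v}.
    <>p fails at v, so []<>p is false at x.
      At v: <>p requires p at some successor in {x}.
        At x: p is false.
      So <>p is false at v.
Satisfying worlds: {v}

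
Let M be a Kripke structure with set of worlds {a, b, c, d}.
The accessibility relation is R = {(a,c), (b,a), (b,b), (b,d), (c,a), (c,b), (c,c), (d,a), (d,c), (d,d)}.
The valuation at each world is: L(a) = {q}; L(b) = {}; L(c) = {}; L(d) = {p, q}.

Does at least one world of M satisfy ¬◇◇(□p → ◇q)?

No

Let φ = ¬◇◇(□p → ◇q). Evaluate φ at each world:
  a (successors {c}): φ is false.
  b (successors {a, b, d}): φ is false.
  c (successors {a, b, c}): φ is false.
  d (successors {a, c, d}): φ is false.
For instance, at c:
  At c: ◇◇(□p → ◇q) is true, so ¬◇◇(□p → ◇q) is false.
    At c: ◇◇(□p → ◇q) requires ◇(□p → ◇q) at some successor in {a, b, c}.
      ◇(□p → ◇q) holds at a, so ◇◇(□p → ◇q) is true at c.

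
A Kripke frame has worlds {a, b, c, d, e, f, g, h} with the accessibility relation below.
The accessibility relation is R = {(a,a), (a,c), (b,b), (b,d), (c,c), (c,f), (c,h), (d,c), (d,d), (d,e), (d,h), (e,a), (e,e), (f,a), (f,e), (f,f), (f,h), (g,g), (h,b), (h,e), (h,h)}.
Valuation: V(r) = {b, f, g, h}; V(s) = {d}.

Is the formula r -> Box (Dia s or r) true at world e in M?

At e: r is false, Box (Dia s or r) is false, so r -> Box (Dia s or r) is true.
  At e: Box (Dia s or r) requires Dia s or r at every successor {a, e}.
    Dia s or r fails at a, so Box (Dia s or r) is false at e.
      At a: Dia s is false, r is false, so Dia s or r is false.

Yes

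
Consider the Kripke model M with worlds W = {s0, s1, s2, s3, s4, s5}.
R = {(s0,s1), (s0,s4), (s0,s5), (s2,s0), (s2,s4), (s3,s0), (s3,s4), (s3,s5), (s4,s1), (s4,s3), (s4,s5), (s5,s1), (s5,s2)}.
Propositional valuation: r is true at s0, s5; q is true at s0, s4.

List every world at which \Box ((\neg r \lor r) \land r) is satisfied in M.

s1

Let φ = \Box ((\neg r \lor r) \land r). Evaluate φ at each world:
  s0 (successors {s1, s4, s5}): φ is false.
  s1 (successors ∅): φ is true.
  s2 (successors {s0, s4}): φ is false.
  s3 (successors {s0, s4, s5}): φ is false.
  s4 (successors {s1, s3, s5}): φ is false.
  s5 (successors {s1, s2}): φ is false.
For instance, at s4:
  At s4: \Box ((\neg r \lor r) \land r) requires (\neg r \lor r) \land r at every successor {s1, s3, s5}.
    (\neg r \lor r) \land r fails at s1, so \Box ((\neg r \lor r) \land r) is false at s4.
Satisfying worlds: {s1}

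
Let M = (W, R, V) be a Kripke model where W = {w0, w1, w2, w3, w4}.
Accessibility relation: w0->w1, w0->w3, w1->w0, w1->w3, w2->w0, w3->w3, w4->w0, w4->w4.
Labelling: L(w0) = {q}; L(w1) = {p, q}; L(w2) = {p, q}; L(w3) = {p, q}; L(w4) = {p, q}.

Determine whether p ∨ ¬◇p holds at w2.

At w2: p is true, ¬◇p is true, so p ∨ ¬◇p is true.
  At w2: ◇p is false, so ¬◇p is true.
    At w2: ◇p requires p at some successor in {w0}.
      At w0: p is false.
    So ◇p is false at w2.

Yes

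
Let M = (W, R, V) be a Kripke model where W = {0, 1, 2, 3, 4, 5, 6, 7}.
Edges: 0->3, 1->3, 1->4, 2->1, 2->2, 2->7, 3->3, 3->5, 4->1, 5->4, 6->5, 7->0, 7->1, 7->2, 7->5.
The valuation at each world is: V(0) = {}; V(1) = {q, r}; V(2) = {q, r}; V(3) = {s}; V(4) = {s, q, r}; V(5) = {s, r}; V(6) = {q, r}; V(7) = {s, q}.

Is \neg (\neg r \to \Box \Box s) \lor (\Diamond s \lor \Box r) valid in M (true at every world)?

Yes

Let φ = \neg (\neg r \to \Box \Box s) \lor (\Diamond s \lor \Box r). Evaluate φ at each world:
  0 (successors {3}): φ is true.
  1 (successors {3, 4}): φ is true.
  2 (successors {1, 2, 7}): φ is true.
  3 (successors {3, 5}): φ is true.
  4 (successors {1}): φ is true.
  5 (successors {4}): φ is true.
  6 (successors {5}): φ is true.
  7 (successors {0, 1, 2, 5}): φ is true.
For instance, at 0:
  At 0: \neg (\neg r \to \Box \Box s) is false, \Diamond s \lor \Box r is true, so \neg (\neg r \to \Box \Box s) \lor (\Diamond s \lor \Box r) is true.
    At 0: \neg r \to \Box \Box s is true, so \neg (\neg r \to \Box \Box s) is false.
      At 0: \neg r is true, \Box \Box s is true, so \neg r \to \Box \Box s is true.
    At 0: \Diamond s is true, \Box r is false, so \Diamond s \lor \Box r is true.
      At 0: \Diamond s requires s at some successor in {3}.
        s holds at 3, so \Diamond s is true at 0.
      At 0: \Box r requires r at every successor {3}.
        r fails at 3, so \Box r is false at 0.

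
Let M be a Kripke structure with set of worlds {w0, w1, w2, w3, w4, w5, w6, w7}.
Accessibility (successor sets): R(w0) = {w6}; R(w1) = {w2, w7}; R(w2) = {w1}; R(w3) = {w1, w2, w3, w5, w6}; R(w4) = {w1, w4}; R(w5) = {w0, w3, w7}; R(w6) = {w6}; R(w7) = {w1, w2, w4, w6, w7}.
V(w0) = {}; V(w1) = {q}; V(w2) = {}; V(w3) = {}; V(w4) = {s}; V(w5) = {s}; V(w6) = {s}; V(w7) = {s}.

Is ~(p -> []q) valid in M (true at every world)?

No

Recall that []ψ holds at a world iff ψ holds at every accessible world, and <>ψ holds iff ψ holds at some accessible world.
Let φ = ~(p -> []q). Evaluate φ at each world:
  w0 (successors {w6}): φ is false.
  w1 (successors {w2, w7}): φ is false.
  w2 (successors {w1}): φ is false.
  w3 (successors {w1, w2, w3, w5, w6}): φ is false.
  w4 (successors {w1, w4}): φ is false.
  w5 (successors {w0, w3, w7}): φ is false.
  w6 (successors {w6}): φ is false.
  w7 (successors {w1, w2, w4, w6, w7}): φ is false.
Detail at w0 (counterexample):
  At w0: p -> []q is true, so ~(p -> []q) is false.
    At w0: p is false, []q is false, so p -> []q is true.
      At w0: []q requires q at every successor {w6}.
        q fails at w6, so []q is false at w0.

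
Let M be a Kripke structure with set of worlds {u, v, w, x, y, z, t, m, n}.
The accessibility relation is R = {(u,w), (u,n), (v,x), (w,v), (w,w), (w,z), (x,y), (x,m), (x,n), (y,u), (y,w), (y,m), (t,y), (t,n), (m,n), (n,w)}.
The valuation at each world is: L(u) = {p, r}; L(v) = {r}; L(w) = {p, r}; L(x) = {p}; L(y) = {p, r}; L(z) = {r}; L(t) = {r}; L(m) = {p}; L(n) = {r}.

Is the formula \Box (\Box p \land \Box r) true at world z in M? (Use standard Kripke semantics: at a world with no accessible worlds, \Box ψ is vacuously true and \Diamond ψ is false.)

At z: no accessible worlds, so \Box (\Box p \land \Box r) holds vacuously.

Yes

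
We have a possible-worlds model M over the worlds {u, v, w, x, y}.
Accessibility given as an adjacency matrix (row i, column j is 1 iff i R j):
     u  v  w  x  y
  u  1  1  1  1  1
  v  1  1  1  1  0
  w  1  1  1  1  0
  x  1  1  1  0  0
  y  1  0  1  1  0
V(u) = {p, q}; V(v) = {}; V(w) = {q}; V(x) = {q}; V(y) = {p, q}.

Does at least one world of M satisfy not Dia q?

Recall that Dia ψ holds at a world iff ψ holds at some accessible world.
Let φ = not Dia q. Evaluate φ at each world:
  u (successors {u, v, w, x, y}): φ is false.
  v (successors {u, v, w, x}): φ is false.
  w (successors {u, v, w, x}): φ is false.
  x (successors {u, v, w}): φ is false.
  y (successors {u, w, x}): φ is false.
For instance, at u:
  At u: Dia q is true, so not Dia q is false.
    At u: Dia q requires q at some successor in {u, v, w, x, y}.
      q holds at u, so Dia q is true at u.

No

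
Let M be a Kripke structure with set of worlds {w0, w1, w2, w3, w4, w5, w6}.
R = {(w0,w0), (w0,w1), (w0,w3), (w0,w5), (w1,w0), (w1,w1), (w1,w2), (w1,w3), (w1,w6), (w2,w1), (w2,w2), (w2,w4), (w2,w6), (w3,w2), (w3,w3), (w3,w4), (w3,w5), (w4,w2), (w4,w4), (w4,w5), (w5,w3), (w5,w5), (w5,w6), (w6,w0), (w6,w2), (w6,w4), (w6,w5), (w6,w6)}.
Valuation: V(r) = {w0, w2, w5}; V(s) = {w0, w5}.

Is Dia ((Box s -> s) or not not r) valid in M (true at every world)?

Yes

Let φ = Dia ((Box s -> s) or not not r). Evaluate φ at each world:
  w0 (successors {w0, w1, w3, w5}): φ is true.
  w1 (successors {w0, w1, w2, w3, w6}): φ is true.
  w2 (successors {w1, w2, w4, w6}): φ is true.
  w3 (successors {w2, w3, w4, w5}): φ is true.
  w4 (successors {w2, w4, w5}): φ is true.
  w5 (successors {w3, w5, w6}): φ is true.
  w6 (successors {w0, w2, w4, w5, w6}): φ is true.
For instance, at w4:
  At w4: Dia ((Box s -> s) or not not r) requires (Box s -> s) or not not r at some successor in {w2, w4, w5}.
    (Box s -> s) or not not r holds at w2, so Dia ((Box s -> s) or not not r) is true at w4.
      At w2: Box s -> s is true, not not r is true, so (Box s -> s) or not not r is true.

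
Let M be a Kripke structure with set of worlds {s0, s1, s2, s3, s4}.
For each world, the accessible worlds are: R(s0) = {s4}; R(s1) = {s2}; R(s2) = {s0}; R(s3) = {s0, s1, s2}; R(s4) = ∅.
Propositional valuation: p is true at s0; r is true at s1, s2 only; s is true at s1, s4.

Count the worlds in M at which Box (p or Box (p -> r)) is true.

Let φ = Box (p or Box (p -> r)). Evaluate φ at each world:
  s0 (successors {s4}): φ is true.
  s1 (successors {s2}): φ is false.
  s2 (successors {s0}): φ is true.
  s3 (successors {s0, s1, s2}): φ is false.
  s4 (successors ∅): φ is true.
For instance, at s3:
  At s3: Box (p or Box (p -> r)) requires p or Box (p -> r) at every successor {s0, s1, s2}.
    p or Box (p -> r) fails at s2, so Box (p or Box (p -> r)) is false at s3.
      At s2: p is false, Box (p -> r) is false, so p or Box (p -> r) is false.
Satisfying worlds: {s0, s2, s4}

3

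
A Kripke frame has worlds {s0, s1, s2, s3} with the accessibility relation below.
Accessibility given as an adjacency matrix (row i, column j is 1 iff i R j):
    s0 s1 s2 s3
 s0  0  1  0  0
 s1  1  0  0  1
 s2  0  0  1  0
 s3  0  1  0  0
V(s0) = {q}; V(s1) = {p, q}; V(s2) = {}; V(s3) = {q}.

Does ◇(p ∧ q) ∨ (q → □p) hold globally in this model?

Recall that □ψ holds at a world iff ψ holds at every accessible world, and ◇ψ holds iff ψ holds at some accessible world.
Let φ = ◇(p ∧ q) ∨ (q → □p). Evaluate φ at each world:
  s0 (successors {s1}): φ is true.
  s1 (successors {s0, s3}): φ is false.
  s2 (successors {s2}): φ is true.
  s3 (successors {s1}): φ is true.
Detail at s1 (counterexample):
  At s1: ◇(p ∧ q) is false, q → □p is false, so ◇(p ∧ q) ∨ (q → □p) is false.
    At s1: ◇(p ∧ q) requires p ∧ q at some successor in {s0, s3}.
      At s0: p ∧ q is false.
      At s3: p ∧ q is false.
    So ◇(p ∧ q) is false at s1.
    At s1: q is true, □p is false, so q → □p is false.
      At s1: □p requires p at every successor {s0, s3}.
        p fails at s0, so □p is false at s1.

No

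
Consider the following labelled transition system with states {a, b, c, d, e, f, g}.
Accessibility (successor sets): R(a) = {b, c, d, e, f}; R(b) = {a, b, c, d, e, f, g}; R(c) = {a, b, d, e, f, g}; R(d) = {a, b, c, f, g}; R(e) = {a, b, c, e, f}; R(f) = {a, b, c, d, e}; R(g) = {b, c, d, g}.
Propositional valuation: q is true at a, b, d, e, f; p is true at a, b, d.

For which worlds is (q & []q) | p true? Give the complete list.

a, b, d

Recall that []ψ holds at a world iff ψ holds at every accessible world, and <>ψ holds iff ψ holds at some accessible world.
Let φ = (q & []q) | p. Evaluate φ at each world:
  a (successors {b, c, d, e, f}): φ is true.
  b (successors {a, b, c, d, e, f, g}): φ is true.
  c (successors {a, b, d, e, f, g}): φ is false.
  d (successors {a, b, c, f, g}): φ is true.
  e (successors {a, b, c, e, f}): φ is false.
  f (successors {a, b, c, d, e}): φ is false.
  g (successors {b, c, d, g}): φ is false.
For instance, at b:
  At b: q & []q is false, p is true, so (q & []q) | p is true.
    At b: q is true, []q is false, so q & []q is false.
      At b: []q requires q at every successor {a, b, c, d, e, f, g}.
        q fails at c, so []q is false at b.
Satisfying worlds: {a, b, d}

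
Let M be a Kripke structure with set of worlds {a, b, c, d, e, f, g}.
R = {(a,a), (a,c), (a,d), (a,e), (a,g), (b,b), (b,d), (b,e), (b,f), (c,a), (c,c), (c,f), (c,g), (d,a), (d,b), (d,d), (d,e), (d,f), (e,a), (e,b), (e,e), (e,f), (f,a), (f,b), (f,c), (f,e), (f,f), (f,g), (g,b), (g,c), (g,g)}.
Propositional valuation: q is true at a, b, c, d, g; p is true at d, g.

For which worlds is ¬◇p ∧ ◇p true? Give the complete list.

none

Let φ = ¬◇p ∧ ◇p. Evaluate φ at each world:
  a (successors {a, c, d, e, g}): φ is false.
  b (successors {b, d, e, f}): φ is false.
  c (successors {a, c, f, g}): φ is false.
  d (successors {a, b, d, e, f}): φ is false.
  e (successors {a, b, e, f}): φ is false.
  f (successors {a, b, c, e, f, g}): φ is false.
  g (successors {b, c, g}): φ is false.
For instance, at c:
  At c: ¬◇p is false, ◇p is true, so ¬◇p ∧ ◇p is false.
    At c: ◇p is true, so ¬◇p is false.
      At c: ◇p requires p at some successor in {a, c, f, g}.
        p holds at g, so ◇p is true at c.
    At c: ◇p requires p at some successor in {a, c, f, g}.
      p holds at g, so ◇p is true at c.
Satisfying worlds: none.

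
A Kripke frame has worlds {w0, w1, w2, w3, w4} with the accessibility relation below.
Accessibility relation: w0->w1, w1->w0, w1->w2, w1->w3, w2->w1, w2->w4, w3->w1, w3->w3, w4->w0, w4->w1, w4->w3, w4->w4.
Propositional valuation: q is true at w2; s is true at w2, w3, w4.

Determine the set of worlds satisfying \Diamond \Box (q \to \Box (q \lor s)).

w1, w2, w3, w4

Recall that \Box ψ holds at a world iff ψ holds at every accessible world, and \Diamond ψ holds iff ψ holds at some accessible world.
Let φ = \Diamond \Box (q \to \Box (q \lor s)). Evaluate φ at each world:
  w0 (successors {w1}): φ is false.
  w1 (successors {w0, w2, w3}): φ is true.
  w2 (successors {w1, w4}): φ is true.
  w3 (successors {w1, w3}): φ is true.
  w4 (successors {w0, w1, w3, w4}): φ is true.
For instance, at w4:
  At w4: \Diamond \Box (q \to \Box (q \lor s)) requires \Box (q \to \Box (q \lor s)) at some successor in {w0, w1, w3, w4}.
    \Box (q \to \Box (q \lor s)) holds at w0, so \Diamond \Box (q \to \Box (q \lor s)) is true at w4.
      At w0: \Box (q \to \Box (q \lor s)) requires q \to \Box (q \lor s) at every successor {w1}.
        At w1: q \to \Box (q \lor s) is true.
      So \Box (q \to \Box (q \lor s)) is true at w0.
Satisfying worlds: {w1, w2, w3, w4}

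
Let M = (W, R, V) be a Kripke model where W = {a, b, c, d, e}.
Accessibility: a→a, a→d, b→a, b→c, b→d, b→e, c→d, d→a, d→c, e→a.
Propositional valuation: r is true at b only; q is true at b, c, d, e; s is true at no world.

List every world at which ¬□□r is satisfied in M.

a, b, c, d, e

Let φ = ¬□□r. Evaluate φ at each world:
  a (successors {a, d}): φ is true.
  b (successors {a, c, d, e}): φ is true.
  c (successors {d}): φ is true.
  d (successors {a, c}): φ is true.
  e (successors {a}): φ is true.
For instance, at d:
  At d: □□r is false, so ¬□□r is true.
    At d: □□r requires □r at every successor {a, c}.
      □r fails at a, so □□r is false at d.
Satisfying worlds: {a, b, c, d, e}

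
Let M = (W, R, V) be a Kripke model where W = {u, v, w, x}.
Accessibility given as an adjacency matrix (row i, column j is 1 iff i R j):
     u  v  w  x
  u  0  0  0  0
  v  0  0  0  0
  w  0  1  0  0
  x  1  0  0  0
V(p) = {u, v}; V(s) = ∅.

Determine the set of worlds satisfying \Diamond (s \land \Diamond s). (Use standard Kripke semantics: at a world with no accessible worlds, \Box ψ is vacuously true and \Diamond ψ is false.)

Recall that \Diamond ψ holds at a world iff ψ holds at some accessible world.
Let φ = \Diamond (s \land \Diamond s). Evaluate φ at each world:
  u (successors ∅): φ is false.
  v (successors ∅): φ is false.
  w (successors {v}): φ is false.
  x (successors {u}): φ is false.
For instance, at w:
  At w: \Diamond (s \land \Diamond s) requires s \land \Diamond s at some successor in {v}.
    At v: s \land \Diamond s is false.
  So \Diamond (s \land \Diamond s) is false at w.
Satisfying worlds: none.

none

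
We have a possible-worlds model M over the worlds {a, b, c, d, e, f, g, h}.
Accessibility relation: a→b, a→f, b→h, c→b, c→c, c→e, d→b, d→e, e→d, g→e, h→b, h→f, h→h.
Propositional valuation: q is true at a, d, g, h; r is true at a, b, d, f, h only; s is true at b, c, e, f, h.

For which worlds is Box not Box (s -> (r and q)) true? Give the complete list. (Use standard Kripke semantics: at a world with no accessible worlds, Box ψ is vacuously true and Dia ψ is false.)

b, e, f

Recall that Box ψ holds at a world iff ψ holds at every accessible world, and Dia ψ holds iff ψ holds at some accessible world.
Let φ = Box not Box (s -> (r and q)). Evaluate φ at each world:
  a (successors {b, f}): φ is false.
  b (successors {h}): φ is true.
  c (successors {b, c, e}): φ is false.
  d (successors {b, e}): φ is false.
  e (successors {d}): φ is true.
  f (successors ∅): φ is true.
  g (successors {e}): φ is false.
  h (successors {b, f, h}): φ is false.
For instance, at a:
  At a: Box not Box (s -> (r and q)) requires not Box (s -> (r and q)) at every successor {b, f}.
    not Box (s -> (r and q)) fails at b, so Box not Box (s -> (r and q)) is false at a.
      At b: Box (s -> (r and q)) is true, so not Box (s -> (r and q)) is false.
Satisfying worlds: {b, e, f}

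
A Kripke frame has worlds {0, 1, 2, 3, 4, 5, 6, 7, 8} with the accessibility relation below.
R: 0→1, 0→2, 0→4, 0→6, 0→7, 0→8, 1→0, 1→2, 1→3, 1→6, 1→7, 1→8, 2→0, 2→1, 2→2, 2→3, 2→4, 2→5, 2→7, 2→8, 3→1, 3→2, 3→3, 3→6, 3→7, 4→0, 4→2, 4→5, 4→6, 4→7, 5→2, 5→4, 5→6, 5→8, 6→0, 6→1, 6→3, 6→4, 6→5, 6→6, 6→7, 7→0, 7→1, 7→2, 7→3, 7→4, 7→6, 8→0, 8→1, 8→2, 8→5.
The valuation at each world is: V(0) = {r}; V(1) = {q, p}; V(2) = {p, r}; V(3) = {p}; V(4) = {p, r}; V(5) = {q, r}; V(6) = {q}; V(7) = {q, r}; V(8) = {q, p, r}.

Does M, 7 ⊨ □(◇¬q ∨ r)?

Yes

At 7: □(◇¬q ∨ r) requires ◇¬q ∨ r at every successor {0, 1, 2, 3, 4, 6}.
  At 0: ◇¬q ∨ r is true.
  At 1: ◇¬q ∨ r is true.
  At 2: ◇¬q ∨ r is true.
  At 3: ◇¬q ∨ r is true.
  At 4: ◇¬q ∨ r is true.
  At 6: ◇¬q ∨ r is true.
So □(◇¬q ∨ r) is true at 7.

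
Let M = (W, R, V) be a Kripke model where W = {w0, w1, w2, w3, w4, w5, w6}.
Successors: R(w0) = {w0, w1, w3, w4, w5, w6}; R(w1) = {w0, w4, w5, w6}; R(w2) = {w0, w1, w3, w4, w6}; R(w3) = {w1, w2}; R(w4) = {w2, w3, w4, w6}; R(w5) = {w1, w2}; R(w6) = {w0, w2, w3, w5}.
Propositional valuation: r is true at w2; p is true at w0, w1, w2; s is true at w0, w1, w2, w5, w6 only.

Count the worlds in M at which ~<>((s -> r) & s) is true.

Let φ = ~<>((s -> r) & s). Evaluate φ at each world:
  w0 (successors {w0, w1, w3, w4, w5, w6}): φ is true.
  w1 (successors {w0, w4, w5, w6}): φ is true.
  w2 (successors {w0, w1, w3, w4, w6}): φ is true.
  w3 (successors {w1, w2}): φ is false.
  w4 (successors {w2, w3, w4, w6}): φ is false.
  w5 (successors {w1, w2}): φ is false.
  w6 (successors {w0, w2, w3, w5}): φ is false.
For instance, at w5:
  At w5: <>((s -> r) & s) is true, so ~<>((s -> r) & s) is false.
    At w5: <>((s -> r) & s) requires (s -> r) & s at some successor in {w1, w2}.
      (s -> r) & s holds at w2, so <>((s -> r) & s) is true at w5.
Satisfying worlds: {w0, w1, w2}

3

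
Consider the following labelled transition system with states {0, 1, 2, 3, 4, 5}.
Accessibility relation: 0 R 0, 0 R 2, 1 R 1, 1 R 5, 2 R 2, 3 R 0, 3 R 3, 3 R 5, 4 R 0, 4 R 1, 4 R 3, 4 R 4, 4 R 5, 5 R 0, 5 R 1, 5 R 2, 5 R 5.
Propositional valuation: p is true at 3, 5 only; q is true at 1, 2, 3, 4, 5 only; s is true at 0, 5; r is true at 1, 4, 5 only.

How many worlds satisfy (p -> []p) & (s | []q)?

3

Let φ = (p -> []p) & (s | []q). Evaluate φ at each world:
  0 (successors {0, 2}): φ is true.
  1 (successors {1, 5}): φ is true.
  2 (successors {2}): φ is true.
  3 (successors {0, 3, 5}): φ is false.
  4 (successors {0, 1, 3, 4, 5}): φ is false.
  5 (successors {0, 1, 2, 5}): φ is false.
For instance, at 4:
  At 4: p -> []p is true, s | []q is false, so (p -> []p) & (s | []q) is false.
    At 4: p is false, []p is false, so p -> []p is true.
      At 4: []p requires p at every successor {0, 1, 3, 4, 5}.
        p fails at 0, so []p is false at 4.
    At 4: s is false, []q is false, so s | []q is false.
      At 4: []q requires q at every successor {0, 1, 3, 4, 5}.
        q fails at 0, so []q is false at 4.
Satisfying worlds: {0, 1, 2}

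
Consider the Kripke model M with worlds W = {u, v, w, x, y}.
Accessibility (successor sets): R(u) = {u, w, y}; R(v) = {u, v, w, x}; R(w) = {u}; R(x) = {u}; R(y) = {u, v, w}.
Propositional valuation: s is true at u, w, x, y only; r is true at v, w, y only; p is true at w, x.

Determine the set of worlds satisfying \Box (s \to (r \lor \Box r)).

none

Let φ = \Box (s \to (r \lor \Box r)). Evaluate φ at each world:
  u (successors {u, w, y}): φ is false.
  v (successors {u, v, w, x}): φ is false.
  w (successors {u}): φ is false.
  x (successors {u}): φ is false.
  y (successors {u, v, w}): φ is false.
For instance, at w:
  At w: \Box (s \to (r \lor \Box r)) requires s \to (r \lor \Box r) at every successor {u}.
    s \to (r \lor \Box r) fails at u, so \Box (s \to (r \lor \Box r)) is false at w.
      At u: s is true, r \lor \Box r is false, so s \to (r \lor \Box r) is false.
Satisfying worlds: none.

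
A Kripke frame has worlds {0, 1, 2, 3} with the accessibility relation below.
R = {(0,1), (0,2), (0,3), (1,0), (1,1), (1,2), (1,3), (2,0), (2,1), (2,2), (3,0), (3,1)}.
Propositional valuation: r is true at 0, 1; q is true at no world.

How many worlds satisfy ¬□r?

Let φ = ¬□r. Evaluate φ at each world:
  0 (successors {1, 2, 3}): φ is true.
  1 (successors {0, 1, 2, 3}): φ is true.
  2 (successors {0, 1, 2}): φ is true.
  3 (successors {0, 1}): φ is false.
For instance, at 3:
  At 3: □r is true, so ¬□r is false.
    At 3: □r requires r at every successor {0, 1}.
      At 0: r is true.
      At 1: r is true.
    So □r is true at 3.
Satisfying worlds: {0, 1, 2}

3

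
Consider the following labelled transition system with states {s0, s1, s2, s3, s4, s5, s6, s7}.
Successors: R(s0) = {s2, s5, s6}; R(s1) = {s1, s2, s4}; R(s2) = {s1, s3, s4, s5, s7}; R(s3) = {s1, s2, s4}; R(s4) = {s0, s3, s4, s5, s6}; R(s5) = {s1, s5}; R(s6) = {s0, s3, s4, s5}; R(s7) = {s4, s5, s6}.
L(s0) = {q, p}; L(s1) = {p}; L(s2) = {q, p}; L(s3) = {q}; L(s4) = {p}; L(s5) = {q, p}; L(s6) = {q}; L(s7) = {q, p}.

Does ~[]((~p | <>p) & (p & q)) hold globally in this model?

Yes

Let φ = ~[]((~p | <>p) & (p & q)). Evaluate φ at each world:
  s0 (successors {s2, s5, s6}): φ is true.
  s1 (successors {s1, s2, s4}): φ is true.
  s2 (successors {s1, s3, s4, s5, s7}): φ is true.
  s3 (successors {s1, s2, s4}): φ is true.
  s4 (successors {s0, s3, s4, s5, s6}): φ is true.
  s5 (successors {s1, s5}): φ is true.
  s6 (successors {s0, s3, s4, s5}): φ is true.
  s7 (successors {s4, s5, s6}): φ is true.
For instance, at s0:
  At s0: []((~p | <>p) & (p & q)) is false, so ~[]((~p | <>p) & (p & q)) is true.
    At s0: []((~p | <>p) & (p & q)) requires (~p | <>p) & (p & q) at every successor {s2, s5, s6}.
      (~p | <>p) & (p & q) fails at s6, so []((~p | <>p) & (p & q)) is false at s0.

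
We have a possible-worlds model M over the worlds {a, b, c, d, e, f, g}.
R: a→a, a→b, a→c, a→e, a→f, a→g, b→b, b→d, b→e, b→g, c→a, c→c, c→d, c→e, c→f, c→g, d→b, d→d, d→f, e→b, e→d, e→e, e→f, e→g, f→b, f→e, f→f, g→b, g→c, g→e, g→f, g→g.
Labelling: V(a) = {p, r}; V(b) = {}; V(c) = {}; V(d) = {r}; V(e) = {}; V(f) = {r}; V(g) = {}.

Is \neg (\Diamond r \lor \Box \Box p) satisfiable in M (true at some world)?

No

Let φ = \neg (\Diamond r \lor \Box \Box p). Evaluate φ at each world:
  a (successors {a, b, c, e, f, g}): φ is false.
  b (successors {b, d, e, g}): φ is false.
  c (successors {a, c, d, e, f, g}): φ is false.
  d (successors {b, d, f}): φ is false.
  e (successors {b, d, e, f, g}): φ is false.
  f (successors {b, e, f}): φ is false.
  g (successors {b, c, e, f, g}): φ is false.
For instance, at c:
  At c: \Diamond r \lor \Box \Box p is true, so \neg (\Diamond r \lor \Box \Box p) is false.
    At c: \Diamond r is true, \Box \Box p is false, so \Diamond r \lor \Box \Box p is true.
      At c: \Diamond r requires r at some successor in {a, c, d, e, f, g}.
        r holds at a, so \Diamond r is true at c.
      At c: \Box \Box p requires \Box p at every successor {a, c, d, e, f, g}.
        \Box p fails at a, so \Box \Box p is false at c.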